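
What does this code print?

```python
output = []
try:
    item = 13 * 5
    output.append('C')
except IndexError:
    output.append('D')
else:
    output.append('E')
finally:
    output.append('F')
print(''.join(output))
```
CEF

else runs before finally when no exception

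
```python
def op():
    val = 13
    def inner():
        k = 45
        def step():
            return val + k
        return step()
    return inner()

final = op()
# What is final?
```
58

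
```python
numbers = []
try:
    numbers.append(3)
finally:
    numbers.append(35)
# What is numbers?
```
[3, 35]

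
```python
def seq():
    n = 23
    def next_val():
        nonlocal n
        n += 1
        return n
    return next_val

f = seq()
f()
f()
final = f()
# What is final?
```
26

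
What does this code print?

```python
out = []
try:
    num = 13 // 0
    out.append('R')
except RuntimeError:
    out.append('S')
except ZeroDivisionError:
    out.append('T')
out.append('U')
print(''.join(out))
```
TU

ZeroDivisionError is caught by its specific handler, not RuntimeError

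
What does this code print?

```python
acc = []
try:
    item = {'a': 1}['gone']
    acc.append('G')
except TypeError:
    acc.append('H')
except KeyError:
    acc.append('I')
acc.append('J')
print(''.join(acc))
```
IJ

KeyError is caught by its specific handler, not TypeError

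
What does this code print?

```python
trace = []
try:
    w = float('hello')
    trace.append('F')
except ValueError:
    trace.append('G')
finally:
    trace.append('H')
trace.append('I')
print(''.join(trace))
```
GHI

finally always runs, even after exception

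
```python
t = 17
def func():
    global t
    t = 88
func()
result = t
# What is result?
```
88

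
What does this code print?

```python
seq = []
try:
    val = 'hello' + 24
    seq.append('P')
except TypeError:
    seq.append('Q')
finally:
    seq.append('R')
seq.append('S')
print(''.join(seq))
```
QRS

finally always runs, even after exception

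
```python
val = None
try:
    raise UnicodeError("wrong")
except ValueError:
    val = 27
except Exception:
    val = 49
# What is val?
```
27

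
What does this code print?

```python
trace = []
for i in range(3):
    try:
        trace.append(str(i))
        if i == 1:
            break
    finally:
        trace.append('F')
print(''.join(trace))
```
0F1F

finally runs even when breaking out of loop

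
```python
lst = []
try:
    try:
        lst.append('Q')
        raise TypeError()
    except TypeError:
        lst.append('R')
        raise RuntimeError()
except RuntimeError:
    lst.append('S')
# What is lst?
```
['Q', 'R', 'S']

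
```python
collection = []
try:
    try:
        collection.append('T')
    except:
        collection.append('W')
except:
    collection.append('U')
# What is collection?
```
['T']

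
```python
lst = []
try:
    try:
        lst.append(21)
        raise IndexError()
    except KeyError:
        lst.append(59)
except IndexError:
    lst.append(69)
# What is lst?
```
[21, 69]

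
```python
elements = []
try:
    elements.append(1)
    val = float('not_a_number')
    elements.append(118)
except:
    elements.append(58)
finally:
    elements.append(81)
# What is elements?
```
[1, 58, 81]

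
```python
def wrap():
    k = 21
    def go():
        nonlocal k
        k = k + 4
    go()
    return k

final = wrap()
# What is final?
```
25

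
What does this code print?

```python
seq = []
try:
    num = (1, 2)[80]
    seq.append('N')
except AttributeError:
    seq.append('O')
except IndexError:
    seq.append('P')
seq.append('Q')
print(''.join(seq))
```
PQ

IndexError is caught by its specific handler, not AttributeError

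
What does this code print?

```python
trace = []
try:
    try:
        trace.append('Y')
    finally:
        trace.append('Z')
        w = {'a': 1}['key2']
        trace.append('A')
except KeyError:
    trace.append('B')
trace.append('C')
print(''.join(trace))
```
YZBC

Exception in inner finally caught by outer except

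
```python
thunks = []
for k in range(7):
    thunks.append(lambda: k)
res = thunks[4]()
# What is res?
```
6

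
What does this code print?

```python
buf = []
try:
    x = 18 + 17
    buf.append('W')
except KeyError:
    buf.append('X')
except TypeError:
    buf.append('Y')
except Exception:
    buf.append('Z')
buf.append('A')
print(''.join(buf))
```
WA

No exception, try block completes normally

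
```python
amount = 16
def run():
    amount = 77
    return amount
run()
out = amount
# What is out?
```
16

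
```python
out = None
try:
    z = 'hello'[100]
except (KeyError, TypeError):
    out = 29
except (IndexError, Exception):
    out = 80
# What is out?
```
80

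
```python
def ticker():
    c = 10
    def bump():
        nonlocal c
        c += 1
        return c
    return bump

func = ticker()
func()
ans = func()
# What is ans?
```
12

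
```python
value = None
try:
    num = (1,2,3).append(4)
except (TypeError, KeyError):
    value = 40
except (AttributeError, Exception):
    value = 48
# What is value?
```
48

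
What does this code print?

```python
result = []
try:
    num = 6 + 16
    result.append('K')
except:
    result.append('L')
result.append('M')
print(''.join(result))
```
KM

No exception, try block completes normally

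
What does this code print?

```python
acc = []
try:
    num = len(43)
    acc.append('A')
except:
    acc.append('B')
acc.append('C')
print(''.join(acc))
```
BC

Exception raised in try, caught by bare except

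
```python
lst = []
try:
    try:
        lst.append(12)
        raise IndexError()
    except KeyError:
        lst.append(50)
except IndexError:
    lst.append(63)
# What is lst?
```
[12, 63]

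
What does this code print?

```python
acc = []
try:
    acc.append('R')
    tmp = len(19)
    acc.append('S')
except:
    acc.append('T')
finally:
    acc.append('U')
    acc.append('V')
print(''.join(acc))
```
RTUV

Code before exception runs, then except, then all of finally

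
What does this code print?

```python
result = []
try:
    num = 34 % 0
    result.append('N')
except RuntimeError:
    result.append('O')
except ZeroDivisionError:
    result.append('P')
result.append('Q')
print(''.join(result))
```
PQ

ZeroDivisionError is caught by its specific handler, not RuntimeError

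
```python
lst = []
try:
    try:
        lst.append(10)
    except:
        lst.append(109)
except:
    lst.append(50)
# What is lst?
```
[10]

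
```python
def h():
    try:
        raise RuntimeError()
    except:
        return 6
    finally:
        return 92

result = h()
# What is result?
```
92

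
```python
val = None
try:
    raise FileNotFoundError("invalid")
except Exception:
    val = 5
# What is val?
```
5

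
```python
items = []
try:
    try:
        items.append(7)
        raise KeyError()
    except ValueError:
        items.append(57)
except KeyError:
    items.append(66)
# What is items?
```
[7, 66]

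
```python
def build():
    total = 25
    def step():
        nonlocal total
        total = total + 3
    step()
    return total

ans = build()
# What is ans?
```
28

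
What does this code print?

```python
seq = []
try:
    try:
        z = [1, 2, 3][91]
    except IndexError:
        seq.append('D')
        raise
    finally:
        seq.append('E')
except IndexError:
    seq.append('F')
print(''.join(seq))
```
DEF

finally runs before re-raised exception propagates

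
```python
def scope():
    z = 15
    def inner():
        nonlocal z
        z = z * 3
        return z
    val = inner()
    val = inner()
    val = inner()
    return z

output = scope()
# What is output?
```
405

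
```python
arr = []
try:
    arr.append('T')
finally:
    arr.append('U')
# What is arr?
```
['T', 'U']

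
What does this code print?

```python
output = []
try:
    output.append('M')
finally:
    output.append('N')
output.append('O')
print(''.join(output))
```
MNO

try/finally without except, no exception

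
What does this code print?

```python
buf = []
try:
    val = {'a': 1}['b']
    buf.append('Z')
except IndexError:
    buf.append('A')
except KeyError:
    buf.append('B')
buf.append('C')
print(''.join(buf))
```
BC

KeyError is caught by its specific handler, not IndexError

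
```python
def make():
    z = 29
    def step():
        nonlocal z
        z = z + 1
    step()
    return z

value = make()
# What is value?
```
30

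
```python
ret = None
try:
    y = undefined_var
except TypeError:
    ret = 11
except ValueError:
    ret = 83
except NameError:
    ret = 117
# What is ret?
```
117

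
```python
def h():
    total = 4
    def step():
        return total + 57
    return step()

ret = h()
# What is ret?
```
61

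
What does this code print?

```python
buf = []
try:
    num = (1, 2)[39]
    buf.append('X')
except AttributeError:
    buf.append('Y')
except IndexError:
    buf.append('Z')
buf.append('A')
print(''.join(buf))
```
ZA

IndexError is caught by its specific handler, not AttributeError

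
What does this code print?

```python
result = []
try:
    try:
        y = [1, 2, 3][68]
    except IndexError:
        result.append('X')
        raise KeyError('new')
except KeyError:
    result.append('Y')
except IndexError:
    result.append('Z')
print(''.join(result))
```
XY

New KeyError raised, caught by outer KeyError handler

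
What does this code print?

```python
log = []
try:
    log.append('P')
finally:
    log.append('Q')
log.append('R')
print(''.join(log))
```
PQR

try/finally without except, no exception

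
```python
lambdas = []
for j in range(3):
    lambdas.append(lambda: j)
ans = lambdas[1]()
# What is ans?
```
2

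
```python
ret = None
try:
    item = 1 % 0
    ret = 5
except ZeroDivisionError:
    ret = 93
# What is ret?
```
93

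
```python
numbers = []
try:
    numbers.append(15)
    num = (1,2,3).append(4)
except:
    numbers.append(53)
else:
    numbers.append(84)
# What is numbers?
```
[15, 53]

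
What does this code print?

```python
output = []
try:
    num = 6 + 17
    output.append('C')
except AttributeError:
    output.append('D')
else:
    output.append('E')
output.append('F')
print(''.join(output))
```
CEF

else block runs when no exception occurs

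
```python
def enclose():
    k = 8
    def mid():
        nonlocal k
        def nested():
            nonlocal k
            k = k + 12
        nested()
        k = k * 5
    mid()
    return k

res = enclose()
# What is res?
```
100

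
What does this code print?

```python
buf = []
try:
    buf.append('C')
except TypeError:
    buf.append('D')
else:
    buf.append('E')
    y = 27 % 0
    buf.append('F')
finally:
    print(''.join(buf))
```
CE

Try succeeds, else appends 'E', ZeroDivisionError in else is uncaught, finally prints before exception propagates ('F' never appended)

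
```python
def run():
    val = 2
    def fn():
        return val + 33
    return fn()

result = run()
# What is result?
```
35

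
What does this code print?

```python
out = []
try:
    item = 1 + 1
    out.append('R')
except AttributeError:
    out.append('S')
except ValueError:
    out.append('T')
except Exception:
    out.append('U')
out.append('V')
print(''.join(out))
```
RV

No exception, try block completes normally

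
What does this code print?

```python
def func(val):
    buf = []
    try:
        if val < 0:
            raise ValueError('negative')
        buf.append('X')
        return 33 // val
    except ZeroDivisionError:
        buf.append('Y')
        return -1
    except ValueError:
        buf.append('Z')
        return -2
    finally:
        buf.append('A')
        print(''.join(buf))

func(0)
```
XYA

val=0 causes ZeroDivisionError, caught, finally prints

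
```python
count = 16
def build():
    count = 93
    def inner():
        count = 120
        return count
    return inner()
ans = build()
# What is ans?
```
120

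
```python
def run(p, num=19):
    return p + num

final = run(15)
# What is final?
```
34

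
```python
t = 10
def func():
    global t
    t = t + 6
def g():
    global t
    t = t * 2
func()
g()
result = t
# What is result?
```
32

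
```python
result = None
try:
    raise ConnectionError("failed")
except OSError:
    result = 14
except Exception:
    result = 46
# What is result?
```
14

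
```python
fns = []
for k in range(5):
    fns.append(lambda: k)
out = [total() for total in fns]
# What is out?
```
[4, 4, 4, 4, 4]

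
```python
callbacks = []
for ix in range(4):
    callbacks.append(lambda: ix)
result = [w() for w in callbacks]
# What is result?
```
[3, 3, 3, 3]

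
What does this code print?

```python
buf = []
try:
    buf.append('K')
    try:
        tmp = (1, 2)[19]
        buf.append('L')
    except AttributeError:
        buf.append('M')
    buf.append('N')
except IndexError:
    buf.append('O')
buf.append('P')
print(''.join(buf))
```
KOP

Inner handler doesn't match, propagates to outer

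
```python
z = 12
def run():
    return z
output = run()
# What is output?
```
12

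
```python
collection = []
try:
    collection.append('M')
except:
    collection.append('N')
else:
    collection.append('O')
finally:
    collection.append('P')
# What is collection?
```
['M', 'O', 'P']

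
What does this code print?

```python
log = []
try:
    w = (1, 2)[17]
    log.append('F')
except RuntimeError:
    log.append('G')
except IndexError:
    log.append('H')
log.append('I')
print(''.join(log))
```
HI

IndexError is caught by its specific handler, not RuntimeError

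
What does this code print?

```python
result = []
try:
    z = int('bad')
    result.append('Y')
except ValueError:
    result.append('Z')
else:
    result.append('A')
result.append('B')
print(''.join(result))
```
ZB

else block skipped when exception is caught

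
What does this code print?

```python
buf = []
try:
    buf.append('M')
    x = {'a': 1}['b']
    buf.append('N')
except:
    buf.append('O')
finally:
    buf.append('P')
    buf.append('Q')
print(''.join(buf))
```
MOPQ

Code before exception runs, then except, then all of finally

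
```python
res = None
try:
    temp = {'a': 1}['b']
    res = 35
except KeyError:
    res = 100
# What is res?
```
100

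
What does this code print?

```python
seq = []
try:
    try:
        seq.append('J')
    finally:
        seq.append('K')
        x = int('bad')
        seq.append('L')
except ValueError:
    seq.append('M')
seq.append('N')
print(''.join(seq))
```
JKMN

Exception in inner finally caught by outer except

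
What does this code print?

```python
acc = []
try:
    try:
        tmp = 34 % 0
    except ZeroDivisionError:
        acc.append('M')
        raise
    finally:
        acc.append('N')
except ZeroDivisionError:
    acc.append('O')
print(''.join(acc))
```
MNO

finally runs before re-raised exception propagates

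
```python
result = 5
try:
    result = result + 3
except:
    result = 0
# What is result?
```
8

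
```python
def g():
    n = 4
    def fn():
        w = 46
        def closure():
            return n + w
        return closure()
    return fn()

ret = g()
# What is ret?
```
50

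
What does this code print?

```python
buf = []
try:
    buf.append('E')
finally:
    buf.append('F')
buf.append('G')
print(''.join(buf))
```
EFG

try/finally without except, no exception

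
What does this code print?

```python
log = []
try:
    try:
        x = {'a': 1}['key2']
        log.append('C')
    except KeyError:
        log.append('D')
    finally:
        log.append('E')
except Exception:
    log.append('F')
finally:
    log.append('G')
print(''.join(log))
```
DEG

Both finally blocks run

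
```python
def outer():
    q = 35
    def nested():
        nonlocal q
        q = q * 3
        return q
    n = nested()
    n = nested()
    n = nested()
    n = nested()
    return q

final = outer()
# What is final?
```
2835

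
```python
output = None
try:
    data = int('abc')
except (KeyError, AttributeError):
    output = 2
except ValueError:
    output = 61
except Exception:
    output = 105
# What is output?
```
61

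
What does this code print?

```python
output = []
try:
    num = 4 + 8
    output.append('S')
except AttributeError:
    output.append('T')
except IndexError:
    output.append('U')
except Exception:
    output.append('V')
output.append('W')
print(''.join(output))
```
SW

No exception, try block completes normally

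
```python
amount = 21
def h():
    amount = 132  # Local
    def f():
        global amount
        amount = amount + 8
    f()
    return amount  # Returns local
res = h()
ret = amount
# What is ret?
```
29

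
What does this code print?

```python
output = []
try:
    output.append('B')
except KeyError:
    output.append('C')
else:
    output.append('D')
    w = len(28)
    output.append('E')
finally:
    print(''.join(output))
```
BD

Try succeeds, else appends 'D', TypeError in else is uncaught, finally prints before exception propagates ('E' never appended)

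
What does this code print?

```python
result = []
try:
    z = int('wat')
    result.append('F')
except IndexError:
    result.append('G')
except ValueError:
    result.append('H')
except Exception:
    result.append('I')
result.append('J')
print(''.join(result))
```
HJ

ValueError matches before generic Exception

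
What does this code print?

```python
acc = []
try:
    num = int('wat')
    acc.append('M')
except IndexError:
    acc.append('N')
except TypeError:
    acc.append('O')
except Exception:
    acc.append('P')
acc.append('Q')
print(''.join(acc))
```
PQ

ValueError not specifically caught, falls to Exception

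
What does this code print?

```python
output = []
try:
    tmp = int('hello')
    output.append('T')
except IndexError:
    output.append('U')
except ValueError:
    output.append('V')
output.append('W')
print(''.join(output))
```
VW

ValueError is caught by its specific handler, not IndexError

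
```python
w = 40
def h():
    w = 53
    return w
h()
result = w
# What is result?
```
40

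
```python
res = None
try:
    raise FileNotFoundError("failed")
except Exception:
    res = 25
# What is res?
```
25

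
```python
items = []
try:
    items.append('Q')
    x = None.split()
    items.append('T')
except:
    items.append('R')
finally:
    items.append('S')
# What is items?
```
['Q', 'R', 'S']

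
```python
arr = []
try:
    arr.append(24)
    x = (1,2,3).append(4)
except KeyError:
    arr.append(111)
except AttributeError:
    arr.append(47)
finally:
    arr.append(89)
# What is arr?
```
[24, 47, 89]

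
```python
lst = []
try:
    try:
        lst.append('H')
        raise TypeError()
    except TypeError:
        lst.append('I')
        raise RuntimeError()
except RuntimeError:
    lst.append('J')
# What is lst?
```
['H', 'I', 'J']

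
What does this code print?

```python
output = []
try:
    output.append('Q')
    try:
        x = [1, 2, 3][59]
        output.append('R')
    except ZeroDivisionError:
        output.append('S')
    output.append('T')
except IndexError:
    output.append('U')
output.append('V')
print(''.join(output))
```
QUV

Inner handler doesn't match, propagates to outer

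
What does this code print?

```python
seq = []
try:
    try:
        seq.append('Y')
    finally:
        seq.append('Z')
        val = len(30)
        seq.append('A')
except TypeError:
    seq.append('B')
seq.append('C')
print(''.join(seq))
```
YZBC

Exception in inner finally caught by outer except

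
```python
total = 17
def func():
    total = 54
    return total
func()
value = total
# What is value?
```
17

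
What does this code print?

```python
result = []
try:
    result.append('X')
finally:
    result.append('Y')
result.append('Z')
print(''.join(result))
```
XYZ

try/finally without except, no exception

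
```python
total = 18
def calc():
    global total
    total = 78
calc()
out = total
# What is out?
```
78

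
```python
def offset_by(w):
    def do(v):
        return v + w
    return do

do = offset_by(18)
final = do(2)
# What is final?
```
20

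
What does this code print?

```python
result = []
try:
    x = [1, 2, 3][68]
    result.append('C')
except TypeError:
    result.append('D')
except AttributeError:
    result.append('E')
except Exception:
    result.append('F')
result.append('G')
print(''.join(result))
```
FG

IndexError not specifically caught, falls to Exception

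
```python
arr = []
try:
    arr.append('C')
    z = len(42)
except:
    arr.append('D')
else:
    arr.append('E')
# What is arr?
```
['C', 'D']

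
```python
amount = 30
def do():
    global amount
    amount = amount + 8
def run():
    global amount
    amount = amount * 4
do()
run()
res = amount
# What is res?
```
152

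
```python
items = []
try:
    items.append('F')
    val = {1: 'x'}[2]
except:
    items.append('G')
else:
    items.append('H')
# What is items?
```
['F', 'G']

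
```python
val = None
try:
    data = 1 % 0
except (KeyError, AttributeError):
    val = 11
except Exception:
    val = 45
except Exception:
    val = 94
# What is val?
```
45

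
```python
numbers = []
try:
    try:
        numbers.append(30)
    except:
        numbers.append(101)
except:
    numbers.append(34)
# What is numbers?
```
[30]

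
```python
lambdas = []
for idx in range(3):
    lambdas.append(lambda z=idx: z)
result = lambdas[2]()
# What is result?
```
2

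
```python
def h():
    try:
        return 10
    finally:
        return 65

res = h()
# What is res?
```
65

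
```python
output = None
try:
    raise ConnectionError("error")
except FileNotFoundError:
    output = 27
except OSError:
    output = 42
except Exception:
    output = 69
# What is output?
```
42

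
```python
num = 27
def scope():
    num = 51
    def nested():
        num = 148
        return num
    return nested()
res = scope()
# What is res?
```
148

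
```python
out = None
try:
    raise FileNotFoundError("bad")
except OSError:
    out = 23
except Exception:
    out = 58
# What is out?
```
23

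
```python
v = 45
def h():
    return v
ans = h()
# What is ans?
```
45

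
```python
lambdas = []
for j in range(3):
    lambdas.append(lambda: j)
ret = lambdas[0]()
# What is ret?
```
2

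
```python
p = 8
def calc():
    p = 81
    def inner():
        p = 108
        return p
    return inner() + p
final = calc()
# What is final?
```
189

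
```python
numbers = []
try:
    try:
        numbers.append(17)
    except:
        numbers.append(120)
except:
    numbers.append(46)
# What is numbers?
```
[17]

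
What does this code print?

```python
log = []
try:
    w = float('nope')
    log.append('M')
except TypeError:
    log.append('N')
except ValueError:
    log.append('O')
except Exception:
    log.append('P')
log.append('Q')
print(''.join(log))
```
OQ

ValueError matches before generic Exception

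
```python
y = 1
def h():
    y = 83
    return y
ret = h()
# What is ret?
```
83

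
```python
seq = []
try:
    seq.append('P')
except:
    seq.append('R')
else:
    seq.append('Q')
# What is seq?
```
['P', 'Q']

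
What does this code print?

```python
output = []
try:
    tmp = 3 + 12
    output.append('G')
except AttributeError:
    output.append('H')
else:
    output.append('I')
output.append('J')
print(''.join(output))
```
GIJ

else block runs when no exception occurs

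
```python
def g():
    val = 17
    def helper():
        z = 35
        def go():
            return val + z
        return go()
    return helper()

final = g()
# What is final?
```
52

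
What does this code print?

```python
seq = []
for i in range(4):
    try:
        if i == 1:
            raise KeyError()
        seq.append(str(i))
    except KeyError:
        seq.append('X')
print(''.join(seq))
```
0X23

Exception on i=1 caught, loop continues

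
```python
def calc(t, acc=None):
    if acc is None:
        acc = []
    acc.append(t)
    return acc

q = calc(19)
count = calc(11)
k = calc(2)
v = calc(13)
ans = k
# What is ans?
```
[2]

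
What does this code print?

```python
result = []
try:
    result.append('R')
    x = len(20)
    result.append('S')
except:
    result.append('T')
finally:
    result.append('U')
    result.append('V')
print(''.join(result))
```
RTUV

Code before exception runs, then except, then all of finally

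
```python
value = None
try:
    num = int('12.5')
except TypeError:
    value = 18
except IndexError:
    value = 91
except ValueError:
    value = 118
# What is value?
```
118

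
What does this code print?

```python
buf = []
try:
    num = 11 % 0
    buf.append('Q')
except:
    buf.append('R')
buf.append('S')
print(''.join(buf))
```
RS

Exception raised in try, caught by bare except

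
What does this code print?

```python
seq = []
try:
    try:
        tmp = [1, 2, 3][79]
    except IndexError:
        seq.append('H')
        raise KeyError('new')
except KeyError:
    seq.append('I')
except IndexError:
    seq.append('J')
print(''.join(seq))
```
HI

New KeyError raised, caught by outer KeyError handler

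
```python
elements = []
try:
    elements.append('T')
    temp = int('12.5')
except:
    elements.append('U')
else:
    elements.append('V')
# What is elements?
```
['T', 'U']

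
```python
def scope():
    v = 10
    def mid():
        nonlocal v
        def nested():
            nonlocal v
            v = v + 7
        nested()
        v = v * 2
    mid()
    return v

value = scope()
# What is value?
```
34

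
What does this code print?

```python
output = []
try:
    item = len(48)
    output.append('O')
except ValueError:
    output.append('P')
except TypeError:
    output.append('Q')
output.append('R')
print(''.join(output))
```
QR

TypeError is caught by its specific handler, not ValueError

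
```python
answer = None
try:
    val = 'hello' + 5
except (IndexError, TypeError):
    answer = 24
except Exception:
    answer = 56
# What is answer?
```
24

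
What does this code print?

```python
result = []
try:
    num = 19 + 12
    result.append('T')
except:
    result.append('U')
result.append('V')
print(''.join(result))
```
TV

No exception, try block completes normally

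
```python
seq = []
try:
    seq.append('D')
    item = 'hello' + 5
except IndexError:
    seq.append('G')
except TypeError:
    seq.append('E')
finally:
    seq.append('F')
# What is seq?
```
['D', 'E', 'F']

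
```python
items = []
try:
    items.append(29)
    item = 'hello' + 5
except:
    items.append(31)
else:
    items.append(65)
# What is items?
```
[29, 31]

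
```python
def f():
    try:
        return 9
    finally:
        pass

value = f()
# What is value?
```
9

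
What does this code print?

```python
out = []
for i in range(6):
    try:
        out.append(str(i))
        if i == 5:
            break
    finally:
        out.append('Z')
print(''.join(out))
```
0Z1Z2Z3Z4Z5Z

finally runs even when breaking out of loop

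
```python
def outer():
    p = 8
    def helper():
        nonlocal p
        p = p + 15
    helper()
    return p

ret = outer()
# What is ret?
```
23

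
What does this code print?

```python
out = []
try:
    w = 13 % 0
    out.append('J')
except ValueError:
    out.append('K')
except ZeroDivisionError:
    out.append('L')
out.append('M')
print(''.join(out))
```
LM

ZeroDivisionError is caught by its specific handler, not ValueError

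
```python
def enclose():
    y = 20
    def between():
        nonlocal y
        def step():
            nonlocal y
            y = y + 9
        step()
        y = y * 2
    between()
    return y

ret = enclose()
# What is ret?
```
58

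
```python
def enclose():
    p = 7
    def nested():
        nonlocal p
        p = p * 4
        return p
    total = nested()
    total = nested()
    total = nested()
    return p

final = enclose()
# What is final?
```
448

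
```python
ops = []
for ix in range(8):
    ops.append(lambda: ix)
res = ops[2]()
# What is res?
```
7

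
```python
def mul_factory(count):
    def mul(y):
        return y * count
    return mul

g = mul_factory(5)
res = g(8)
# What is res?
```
40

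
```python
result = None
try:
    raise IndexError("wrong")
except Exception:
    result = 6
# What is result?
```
6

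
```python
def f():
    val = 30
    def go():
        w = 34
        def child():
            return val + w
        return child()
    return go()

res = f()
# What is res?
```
64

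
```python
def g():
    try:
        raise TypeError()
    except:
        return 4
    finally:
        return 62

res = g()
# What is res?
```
62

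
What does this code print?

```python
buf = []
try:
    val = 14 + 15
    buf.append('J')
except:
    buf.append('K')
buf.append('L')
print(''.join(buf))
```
JL

No exception, try block completes normally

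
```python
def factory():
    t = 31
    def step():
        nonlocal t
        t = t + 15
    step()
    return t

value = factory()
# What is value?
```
46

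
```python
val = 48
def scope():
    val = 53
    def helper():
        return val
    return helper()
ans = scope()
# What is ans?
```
53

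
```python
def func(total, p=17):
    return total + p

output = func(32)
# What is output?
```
49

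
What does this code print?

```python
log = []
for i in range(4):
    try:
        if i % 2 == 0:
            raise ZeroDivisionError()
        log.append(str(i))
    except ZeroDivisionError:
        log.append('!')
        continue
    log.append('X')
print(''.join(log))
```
!1X!3X

continue in except skips rest of loop body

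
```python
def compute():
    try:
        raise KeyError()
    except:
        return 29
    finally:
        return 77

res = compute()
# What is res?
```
77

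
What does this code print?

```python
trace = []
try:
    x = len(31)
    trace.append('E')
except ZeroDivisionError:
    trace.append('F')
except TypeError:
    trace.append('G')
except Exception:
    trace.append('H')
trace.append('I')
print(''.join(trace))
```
GI

TypeError matches before generic Exception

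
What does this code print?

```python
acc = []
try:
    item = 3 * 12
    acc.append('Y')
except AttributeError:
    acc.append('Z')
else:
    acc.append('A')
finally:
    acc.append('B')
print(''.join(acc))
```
YAB

else runs before finally when no exception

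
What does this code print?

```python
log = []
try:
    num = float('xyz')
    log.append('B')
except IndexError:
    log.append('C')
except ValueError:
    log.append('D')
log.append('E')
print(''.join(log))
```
DE

ValueError is caught by its specific handler, not IndexError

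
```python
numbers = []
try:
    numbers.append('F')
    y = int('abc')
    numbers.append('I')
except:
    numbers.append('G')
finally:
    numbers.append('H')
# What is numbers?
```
['F', 'G', 'H']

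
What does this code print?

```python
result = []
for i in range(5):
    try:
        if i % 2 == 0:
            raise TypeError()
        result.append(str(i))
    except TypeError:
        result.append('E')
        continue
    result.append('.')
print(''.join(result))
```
E1.E3.E

continue in except skips rest of loop body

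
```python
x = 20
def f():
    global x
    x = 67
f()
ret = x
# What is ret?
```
67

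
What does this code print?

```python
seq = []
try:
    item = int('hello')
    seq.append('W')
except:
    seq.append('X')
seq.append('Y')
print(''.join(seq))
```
XY

Exception raised in try, caught by bare except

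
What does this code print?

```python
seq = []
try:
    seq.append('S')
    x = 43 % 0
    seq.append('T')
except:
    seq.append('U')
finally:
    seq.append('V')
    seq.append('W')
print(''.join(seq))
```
SUVW

Code before exception runs, then except, then all of finally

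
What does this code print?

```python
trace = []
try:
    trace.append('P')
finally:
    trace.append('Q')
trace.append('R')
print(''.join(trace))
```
PQR

try/finally without except, no exception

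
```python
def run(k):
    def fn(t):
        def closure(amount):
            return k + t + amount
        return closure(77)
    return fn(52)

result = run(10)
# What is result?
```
139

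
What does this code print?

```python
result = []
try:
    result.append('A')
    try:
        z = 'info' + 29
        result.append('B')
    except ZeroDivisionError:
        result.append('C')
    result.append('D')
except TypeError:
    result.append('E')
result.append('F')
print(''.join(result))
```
AEF

Inner handler doesn't match, propagates to outer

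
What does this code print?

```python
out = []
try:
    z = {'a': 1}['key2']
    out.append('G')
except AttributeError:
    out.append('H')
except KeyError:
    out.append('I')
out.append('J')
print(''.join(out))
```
IJ

KeyError is caught by its specific handler, not AttributeError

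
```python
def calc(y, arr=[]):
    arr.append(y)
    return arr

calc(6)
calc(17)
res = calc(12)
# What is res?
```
[6, 17, 12]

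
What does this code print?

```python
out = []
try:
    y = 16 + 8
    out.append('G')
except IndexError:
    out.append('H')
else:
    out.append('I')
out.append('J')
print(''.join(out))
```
GIJ

else block runs when no exception occurs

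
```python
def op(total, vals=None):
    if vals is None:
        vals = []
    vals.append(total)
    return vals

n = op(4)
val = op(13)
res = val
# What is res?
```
[13]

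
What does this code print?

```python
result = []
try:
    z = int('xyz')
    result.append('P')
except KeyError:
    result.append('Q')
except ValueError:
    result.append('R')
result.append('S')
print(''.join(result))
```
RS

ValueError is caught by its specific handler, not KeyError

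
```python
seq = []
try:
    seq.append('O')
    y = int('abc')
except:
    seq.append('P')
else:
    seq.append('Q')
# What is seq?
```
['O', 'P']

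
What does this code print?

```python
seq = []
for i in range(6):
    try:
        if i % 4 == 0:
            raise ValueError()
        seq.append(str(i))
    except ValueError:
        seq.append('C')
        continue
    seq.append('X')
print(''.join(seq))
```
C1X2X3XC5X

continue in except skips rest of loop body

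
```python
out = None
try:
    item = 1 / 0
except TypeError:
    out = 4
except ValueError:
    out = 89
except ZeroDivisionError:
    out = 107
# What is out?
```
107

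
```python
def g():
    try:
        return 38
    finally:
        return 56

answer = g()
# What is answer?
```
56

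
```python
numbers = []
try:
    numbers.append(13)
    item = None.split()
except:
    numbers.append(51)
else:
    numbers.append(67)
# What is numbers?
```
[13, 51]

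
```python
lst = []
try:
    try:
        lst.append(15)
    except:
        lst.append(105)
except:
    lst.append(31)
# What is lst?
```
[15]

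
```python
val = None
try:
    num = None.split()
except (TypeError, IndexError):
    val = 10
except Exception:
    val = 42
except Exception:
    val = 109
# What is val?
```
42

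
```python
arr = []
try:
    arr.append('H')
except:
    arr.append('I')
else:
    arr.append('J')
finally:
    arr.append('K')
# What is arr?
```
['H', 'J', 'K']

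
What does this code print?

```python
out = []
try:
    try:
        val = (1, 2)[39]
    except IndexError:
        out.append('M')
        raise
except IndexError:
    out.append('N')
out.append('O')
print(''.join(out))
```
MNO

raise without argument re-raises current exception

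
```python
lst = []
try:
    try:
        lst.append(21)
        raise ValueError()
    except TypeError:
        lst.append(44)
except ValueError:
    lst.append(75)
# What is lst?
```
[21, 75]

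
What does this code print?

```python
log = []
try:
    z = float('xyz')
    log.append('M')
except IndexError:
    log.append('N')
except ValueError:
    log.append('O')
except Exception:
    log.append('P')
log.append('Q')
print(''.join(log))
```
OQ

ValueError matches before generic Exception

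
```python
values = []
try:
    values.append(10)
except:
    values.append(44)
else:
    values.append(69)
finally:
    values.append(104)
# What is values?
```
[10, 69, 104]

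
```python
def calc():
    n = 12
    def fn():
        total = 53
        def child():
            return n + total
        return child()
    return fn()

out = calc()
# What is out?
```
65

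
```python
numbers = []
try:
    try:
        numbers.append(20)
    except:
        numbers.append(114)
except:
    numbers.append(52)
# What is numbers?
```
[20]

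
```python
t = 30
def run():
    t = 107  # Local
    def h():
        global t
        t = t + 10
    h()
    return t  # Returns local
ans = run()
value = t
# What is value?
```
40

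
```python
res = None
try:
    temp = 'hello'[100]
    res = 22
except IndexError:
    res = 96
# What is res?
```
96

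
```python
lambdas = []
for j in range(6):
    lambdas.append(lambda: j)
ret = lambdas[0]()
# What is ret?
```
5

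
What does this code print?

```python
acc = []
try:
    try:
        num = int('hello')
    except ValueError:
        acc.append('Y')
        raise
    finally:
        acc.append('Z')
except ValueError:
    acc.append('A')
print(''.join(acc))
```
YZA

finally runs before re-raised exception propagates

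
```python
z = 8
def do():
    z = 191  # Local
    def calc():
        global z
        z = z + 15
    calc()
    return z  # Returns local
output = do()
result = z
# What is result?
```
23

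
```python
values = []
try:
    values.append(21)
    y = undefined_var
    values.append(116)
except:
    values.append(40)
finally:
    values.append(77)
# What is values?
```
[21, 40, 77]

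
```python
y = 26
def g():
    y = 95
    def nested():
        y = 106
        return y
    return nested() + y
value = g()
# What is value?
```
201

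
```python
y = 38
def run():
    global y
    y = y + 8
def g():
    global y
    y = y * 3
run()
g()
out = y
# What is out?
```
138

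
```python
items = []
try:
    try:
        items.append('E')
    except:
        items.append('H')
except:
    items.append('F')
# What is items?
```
['E']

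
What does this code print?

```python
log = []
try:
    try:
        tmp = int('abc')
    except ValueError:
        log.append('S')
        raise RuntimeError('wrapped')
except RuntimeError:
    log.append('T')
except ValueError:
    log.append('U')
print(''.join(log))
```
ST

New RuntimeError raised, caught by outer RuntimeError handler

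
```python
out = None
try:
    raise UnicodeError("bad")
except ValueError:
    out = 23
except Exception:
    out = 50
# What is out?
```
23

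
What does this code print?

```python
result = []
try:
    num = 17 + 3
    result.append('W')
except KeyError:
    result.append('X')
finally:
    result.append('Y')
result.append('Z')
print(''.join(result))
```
WYZ

finally runs after normal execution too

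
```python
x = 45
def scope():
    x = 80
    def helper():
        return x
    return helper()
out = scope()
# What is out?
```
80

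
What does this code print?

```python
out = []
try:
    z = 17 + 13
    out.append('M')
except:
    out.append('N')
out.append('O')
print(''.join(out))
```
MO

No exception, try block completes normally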